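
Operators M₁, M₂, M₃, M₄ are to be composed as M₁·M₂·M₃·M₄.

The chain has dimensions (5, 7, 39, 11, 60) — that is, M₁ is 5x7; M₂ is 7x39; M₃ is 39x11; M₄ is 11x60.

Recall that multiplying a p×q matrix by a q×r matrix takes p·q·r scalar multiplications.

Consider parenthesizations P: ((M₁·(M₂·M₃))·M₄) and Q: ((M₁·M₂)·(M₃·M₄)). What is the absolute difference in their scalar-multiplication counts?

Order P = ((M₁·(M₂·M₃))·M₄): (M₂·M₃): 7×39 by 39×11 → 7×11, cost 7·39·11 = 3003; (M₁·(M₂·M₃)): 5×7 by 7×11 → 5×11, cost 5·7·11 = 385; cumulative 3388; ((M₁·(M₂·M₃))·M₄): 5×11 by 11×60 → 5×60, cost 5·11·60 = 3300; cumulative 6688. Total 6688.
Order Q = ((M₁·M₂)·(M₃·M₄)): (M₁·M₂): 5×7 by 7×39 → 5×39, cost 5·7·39 = 1365; (M₃·M₄): 39×11 by 11×60 → 39×60, cost 39·11·60 = 25740; ((M₁·M₂)·(M₃·M₄)): 5×39 by 39×60 → 5×60, cost 5·39·60 = 11700; cumulative 38805. Total 38805.
Difference: |6688 − 38805| = 32117.

32117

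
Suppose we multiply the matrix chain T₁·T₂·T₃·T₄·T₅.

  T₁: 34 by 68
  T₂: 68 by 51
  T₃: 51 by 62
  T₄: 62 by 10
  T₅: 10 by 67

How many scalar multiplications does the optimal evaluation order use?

Adjacent pairs: T₁T₂ = 34·68·51 = 117912; T₂T₃ = 68·51·62 = 215016; T₃T₄ = 51·62·10 = 31620; T₄T₅ = 62·10·67 = 41540.
Length 3: T₁..T₃: k=1: 0+215016+34·68·62=358360; k=2: 117912+0+34·51·62=225420 → min 225420 | T₂..T₄: k=2: 0+31620+68·51·10=66300; k=3: 215016+0+68·62·10=257176 → min 66300 | T₃..T₅: k=3: 0+41540+51·62·67=253394; k=4: 31620+0+51·10·67=65790 → min 65790.
Length 4: T₁..T₄: k=1: 0+66300+34·68·10=89420; k=2: 117912+31620+34·51·10=166872; k=3: 225420+0+34·62·10=246500 → min 89420 | T₂..T₅: k=2: 0+65790+68·51·67=298146; k=3: 215016+41540+68·62·67=539028; k=4: 66300+0+68·10·67=111860 → min 111860.
Length 5: T₁..T₅: k=1: 0+111860+34·68·67=266764; k=2: 117912+65790+34·51·67=299880; k=3: 225420+41540+34·62·67=408196; k=4: 89420+0+34·10·67=112200 → min 112200.
Optimal order: ((T₁·(T₂·(T₃·T₄)))·T₅) with cost 112200.

112200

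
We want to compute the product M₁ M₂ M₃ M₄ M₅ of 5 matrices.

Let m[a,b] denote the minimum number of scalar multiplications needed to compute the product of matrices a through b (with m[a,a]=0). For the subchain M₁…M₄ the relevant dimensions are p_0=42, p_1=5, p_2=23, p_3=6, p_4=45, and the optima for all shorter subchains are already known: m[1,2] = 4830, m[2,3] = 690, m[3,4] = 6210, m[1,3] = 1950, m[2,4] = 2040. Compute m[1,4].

11490

m[1,4] = min over k∈[1,3] of m[1,k]+m[k+1,4]+p_{0}·p_k·p_{4}.
k=1: 0 + 2040 + 42·5·45 = 11490; k=2: 4830 + 6210 + 42·23·45 = 54510; k=3: 1950 + 0 + 42·6·45 = 13290.
Minimum: 11490 at k=1.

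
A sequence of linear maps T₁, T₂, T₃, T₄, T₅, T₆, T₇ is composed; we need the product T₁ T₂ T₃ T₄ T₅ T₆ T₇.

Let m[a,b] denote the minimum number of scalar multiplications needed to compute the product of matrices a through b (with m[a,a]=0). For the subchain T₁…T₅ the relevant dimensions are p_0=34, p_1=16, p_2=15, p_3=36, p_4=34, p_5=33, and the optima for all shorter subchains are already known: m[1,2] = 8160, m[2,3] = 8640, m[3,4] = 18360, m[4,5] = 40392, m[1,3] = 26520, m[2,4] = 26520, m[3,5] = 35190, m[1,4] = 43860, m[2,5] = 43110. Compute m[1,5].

m[1,5] = min over k∈[1,4] of m[1,k]+m[k+1,5]+p_{0}·p_k·p_{5}.
k=1: 0 + 43110 + 34·16·33 = 61062; k=2: 8160 + 35190 + 34·15·33 = 60180; k=3: 26520 + 40392 + 34·36·33 = 107304; k=4: 43860 + 0 + 34·34·33 = 82008.
Minimum: 60180 at k=2.

60180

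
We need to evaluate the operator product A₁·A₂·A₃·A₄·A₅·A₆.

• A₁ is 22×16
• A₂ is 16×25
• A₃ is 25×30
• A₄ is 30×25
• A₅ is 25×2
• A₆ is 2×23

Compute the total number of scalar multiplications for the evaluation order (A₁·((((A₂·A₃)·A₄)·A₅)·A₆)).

(A₂·A₃): 16×25 by 25×30 → 16×30, cost 16·25·30 = 12000
((A₂·A₃)·A₄): 16×30 by 30×25 → 16×25, cost 16·30·25 = 12000; cumulative 24000
(((A₂·A₃)·A₄)·A₅): 16×25 by 25×2 → 16×2, cost 16·25·2 = 800; cumulative 24800
((((A₂·A₃)·A₄)·A₅)·A₆): 16×2 by 2×23 → 16×23, cost 16·2·23 = 736; cumulative 25536
(A₁·((((A₂·A₃)·A₄)·A₅)·A₆)): 22×16 by 16×23 → 22×23, cost 22·16·23 = 8096; cumulative 33632
Total: 33632 scalar multiplications.

33632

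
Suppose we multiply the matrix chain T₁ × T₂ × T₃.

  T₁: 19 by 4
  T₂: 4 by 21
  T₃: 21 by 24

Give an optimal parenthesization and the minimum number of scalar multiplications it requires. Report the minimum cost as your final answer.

3840

(T₁ × (T₂ × T₃)): cost 3840.
((T₁ × T₂) × T₃): cost 11172.
Optimal: (T₁ × (T₂ × T₃)) with cost 3840.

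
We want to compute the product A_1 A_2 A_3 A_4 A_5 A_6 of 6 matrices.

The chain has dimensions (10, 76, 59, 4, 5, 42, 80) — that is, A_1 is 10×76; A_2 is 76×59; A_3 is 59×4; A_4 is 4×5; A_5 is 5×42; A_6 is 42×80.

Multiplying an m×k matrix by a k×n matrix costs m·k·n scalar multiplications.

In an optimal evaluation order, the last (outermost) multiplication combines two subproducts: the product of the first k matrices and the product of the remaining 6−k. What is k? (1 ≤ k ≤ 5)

3

Adjacent pairs: A_1A_2 = 10·76·59 = 44840; A_2A_3 = 76·59·4 = 17936; A_3A_4 = 59·4·5 = 1180; A_4A_5 = 4·5·42 = 840; A_5A_6 = 5·42·80 = 16800.
Length 3: A_1..A_3: k=1: 0+17936+10·76·4=20976; k=2: 44840+0+10·59·4=47200 → min 20976 | A_2..A_4: k=2: 0+1180+76·59·5=23600; k=3: 17936+0+76·4·5=19456 → min 19456 | A_3..A_5: k=3: 0+840+59·4·42=10752; k=4: 1180+0+59·5·42=13570 → min 10752 | A_4..A_6: k=4: 0+16800+4·5·80=18400; k=5: 840+0+4·42·80=14280 → min 14280.
Length 4: A_1..A_4: k=1: 0+19456+10·76·5=23256; k=2: 44840+1180+10·59·5=48970; k=3: 20976+0+10·4·5=21176 → min 21176 | A_2..A_5: k=2: 0+10752+76·59·42=199080; k=3: 17936+840+76·4·42=31544; k=4: 19456+0+76·5·42=35416 → min 31544 | A_3..A_6: k=3: 0+14280+59·4·80=33160; k=4: 1180+16800+59·5·80=41580; k=5: 10752+0+59·42·80=208992 → min 33160.
Length 5: A_1..A_5: k=1: 0+31544+10·76·42=63464; k=2: 44840+10752+10·59·42=80372; k=3: 20976+840+10·4·42=23496; k=4: 21176+0+10·5·42=23276 → min 23276 | A_2..A_6: k=2: 0+33160+76·59·80=391880; k=3: 17936+14280+76·4·80=56536; k=4: 19456+16800+76·5·80=66656; k=5: 31544+0+76·42·80=286904 → min 56536.
Top-level splits: k=1: (A_1..A_1)·(A_2..A_6) → 0+56536+10·76·80 = 117336; k=2: (A_1..A_2)·(A_3..A_6) → 44840+33160+10·59·80 = 125200; k=3: (A_1..A_3)·(A_4..A_6) → 20976+14280+10·4·80 = 38456; k=4: (A_1..A_4)·(A_5..A_6) → 21176+16800+10·5·80 = 41976; k=5: (A_1..A_5)·(A_6..A_6) → 23276+0+10·42·80 = 56876.
Best split is after A_3, i.e. k = 3.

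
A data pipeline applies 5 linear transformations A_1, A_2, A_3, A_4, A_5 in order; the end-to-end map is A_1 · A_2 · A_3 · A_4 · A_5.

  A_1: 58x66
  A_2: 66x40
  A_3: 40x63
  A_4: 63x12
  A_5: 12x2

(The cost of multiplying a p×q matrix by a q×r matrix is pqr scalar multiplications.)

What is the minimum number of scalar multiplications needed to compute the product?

19488

Adjacent pairs: A_1A_2 = 58·66·40 = 153120; A_2A_3 = 66·40·63 = 166320; A_3A_4 = 40·63·12 = 30240; A_4A_5 = 63·12·2 = 1512.
Length 3: A_1..A_3: k=1: 0+166320+58·66·63=407484; k=2: 153120+0+58·40·63=299280 → min 299280 | A_2..A_4: k=2: 0+30240+66·40·12=61920; k=3: 166320+0+66·63·12=216216 → min 61920 | A_3..A_5: k=3: 0+1512+40·63·2=6552; k=4: 30240+0+40·12·2=31200 → min 6552.
Length 4: A_1..A_4: k=1: 0+61920+58·66·12=107856; k=2: 153120+30240+58·40·12=211200; k=3: 299280+0+58·63·12=343128 → min 107856 | A_2..A_5: k=2: 0+6552+66·40·2=11832; k=3: 166320+1512+66·63·2=176148; k=4: 61920+0+66·12·2=63504 → min 11832.
Length 5: A_1..A_5: k=1: 0+11832+58·66·2=19488; k=2: 153120+6552+58·40·2=164312; k=3: 299280+1512+58·63·2=308100; k=4: 107856+0+58·12·2=109248 → min 19488.
Optimal order: (A_1 · (A_2 · (A_3 · (A_4 · A_5)))) with cost 19488.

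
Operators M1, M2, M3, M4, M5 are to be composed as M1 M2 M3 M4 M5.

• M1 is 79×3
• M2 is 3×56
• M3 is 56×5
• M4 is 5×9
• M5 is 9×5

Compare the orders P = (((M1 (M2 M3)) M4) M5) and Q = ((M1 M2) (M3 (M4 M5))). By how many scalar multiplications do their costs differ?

Order P = (((M1 (M2 M3)) M4) M5): (M2 M3): 3×56 by 56×5 → 3×5, cost 3·56·5 = 840; (M1 (M2 M3)): 79×3 by 3×5 → 79×5, cost 79·3·5 = 1185; cumulative 2025; ((M1 (M2 M3)) M4): 79×5 by 5×9 → 79×9, cost 79·5·9 = 3555; cumulative 5580; (((M1 (M2 M3)) M4) M5): 79×9 by 9×5 → 79×5, cost 79·9·5 = 3555; cumulative 9135. Total 9135.
Order Q = ((M1 M2) (M3 (M4 M5))): (M1 M2): 79×3 by 3×56 → 79×56, cost 79·3·56 = 13272; (M4 M5): 5×9 by 9×5 → 5×5, cost 5·9·5 = 225; (M3 (M4 M5)): 56×5 by 5×5 → 56×5, cost 56·5·5 = 1400; cumulative 1625; ((M1 M2) (M3 (M4 M5))): 79×56 by 56×5 → 79×5, cost 79·56·5 = 22120; cumulative 37017. Total 37017.
Difference: |9135 − 37017| = 27882.

27882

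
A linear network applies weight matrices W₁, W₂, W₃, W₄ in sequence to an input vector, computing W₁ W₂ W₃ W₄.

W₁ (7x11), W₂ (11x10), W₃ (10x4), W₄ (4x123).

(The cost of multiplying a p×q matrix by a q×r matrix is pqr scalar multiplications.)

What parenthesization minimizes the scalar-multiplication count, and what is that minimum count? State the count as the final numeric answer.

Adjacent pairs: W₁W₂ = 7·11·10 = 770; W₂W₃ = 11·10·4 = 440; W₃W₄ = 10·4·123 = 4920.
Length 3: W₁..W₃: k=1: 0+440+7·11·4=748; k=2: 770+0+7·10·4=1050 → min 748 | W₂..W₄: k=2: 0+4920+11·10·123=18450; k=3: 440+0+11·4·123=5852 → min 5852.
Length 4: W₁..W₄: k=1: 0+5852+7·11·123=15323; k=2: 770+4920+7·10·123=14300; k=3: 748+0+7·4·123=4192 → min 4192.
Optimal parenthesization: ((W₁ (W₂ W₃)) W₄) with cost 4192.

4192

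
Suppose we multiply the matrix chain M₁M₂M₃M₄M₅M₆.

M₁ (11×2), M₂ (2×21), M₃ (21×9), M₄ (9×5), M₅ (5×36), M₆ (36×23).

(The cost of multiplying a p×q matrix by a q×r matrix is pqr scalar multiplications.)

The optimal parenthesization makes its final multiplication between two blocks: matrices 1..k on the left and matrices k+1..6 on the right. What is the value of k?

1

Adjacent pairs: M₁M₂ = 11·2·21 = 462; M₂M₃ = 2·21·9 = 378; M₃M₄ = 21·9·5 = 945; M₄M₅ = 9·5·36 = 1620; M₅M₆ = 5·36·23 = 4140.
Length 3: M₁..M₃: k=1: 0+378+11·2·9=576; k=2: 462+0+11·21·9=2541 → min 576 | M₂..M₄: k=2: 0+945+2·21·5=1155; k=3: 378+0+2·9·5=468 → min 468 | M₃..M₅: k=3: 0+1620+21·9·36=8424; k=4: 945+0+21·5·36=4725 → min 4725 | M₄..M₆: k=4: 0+4140+9·5·23=5175; k=5: 1620+0+9·36·23=9072 → min 5175.
Length 4: M₁..M₄: k=1: 0+468+11·2·5=578; k=2: 462+945+11·21·5=2562; k=3: 576+0+11·9·5=1071 → min 578 | M₂..M₅: k=2: 0+4725+2·21·36=6237; k=3: 378+1620+2·9·36=2646; k=4: 468+0+2·5·36=828 → min 828 | M₃..M₆: k=3: 0+5175+21·9·23=9522; k=4: 945+4140+21·5·23=7500; k=5: 4725+0+21·36·23=22113 → min 7500.
Length 5: M₁..M₅: k=1: 0+828+11·2·36=1620; k=2: 462+4725+11·21·36=13503; k=3: 576+1620+11·9·36=5760; k=4: 578+0+11·5·36=2558 → min 1620 | M₂..M₆: k=2: 0+7500+2·21·23=8466; k=3: 378+5175+2·9·23=5967; k=4: 468+4140+2·5·23=4838; k=5: 828+0+2·36·23=2484 → min 2484.
Top-level splits: k=1: (M₁..M₁)·(M₂..M₆) → 0+2484+11·2·23 = 2990; k=2: (M₁..M₂)·(M₃..M₆) → 462+7500+11·21·23 = 13275; k=3: (M₁..M₃)·(M₄..M₆) → 576+5175+11·9·23 = 8028; k=4: (M₁..M₄)·(M₅..M₆) → 578+4140+11·5·23 = 5983; k=5: (M₁..M₅)·(M₆..M₆) → 1620+0+11·36·23 = 10728.
Best split is after M₁, i.e. k = 1.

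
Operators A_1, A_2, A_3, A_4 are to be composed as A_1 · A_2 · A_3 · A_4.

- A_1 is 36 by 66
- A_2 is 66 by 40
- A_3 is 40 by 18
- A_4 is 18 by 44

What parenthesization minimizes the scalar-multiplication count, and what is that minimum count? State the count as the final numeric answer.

Adjacent pairs: A_1A_2 = 36·66·40 = 95040; A_2A_3 = 66·40·18 = 47520; A_3A_4 = 40·18·44 = 31680.
Length 3: A_1..A_3: k=1: 0+47520+36·66·18=90288; k=2: 95040+0+36·40·18=120960 → min 90288 | A_2..A_4: k=2: 0+31680+66·40·44=147840; k=3: 47520+0+66·18·44=99792 → min 99792.
Length 4: A_1..A_4: k=1: 0+99792+36·66·44=204336; k=2: 95040+31680+36·40·44=190080; k=3: 90288+0+36·18·44=118800 → min 118800.
Optimal parenthesization: ((A_1 · (A_2 · A_3)) · A_4) with cost 118800.

118800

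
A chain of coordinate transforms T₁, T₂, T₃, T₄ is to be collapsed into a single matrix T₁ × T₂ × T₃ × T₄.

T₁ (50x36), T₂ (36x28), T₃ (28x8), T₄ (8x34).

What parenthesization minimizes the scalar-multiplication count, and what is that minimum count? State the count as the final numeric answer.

Adjacent pairs: T₁T₂ = 50·36·28 = 50400; T₂T₃ = 36·28·8 = 8064; T₃T₄ = 28·8·34 = 7616.
Length 3: T₁..T₃: k=1: 0+8064+50·36·8=22464; k=2: 50400+0+50·28·8=61600 → min 22464 | T₂..T₄: k=2: 0+7616+36·28·34=41888; k=3: 8064+0+36·8·34=17856 → min 17856.
Length 4: T₁..T₄: k=1: 0+17856+50·36·34=79056; k=2: 50400+7616+50·28·34=105616; k=3: 22464+0+50·8·34=36064 → min 36064.
Optimal parenthesization: ((T₁ × (T₂ × T₃)) × T₄) with cost 36064.

36064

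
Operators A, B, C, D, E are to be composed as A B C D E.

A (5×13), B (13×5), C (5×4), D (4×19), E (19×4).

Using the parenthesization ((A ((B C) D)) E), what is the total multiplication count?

(B C): 13×5 by 5×4 → 13×4, cost 13·5·4 = 260
((B C) D): 13×4 by 4×19 → 13×19, cost 13·4·19 = 988; cumulative 1248
(A ((B C) D)): 5×13 by 13×19 → 5×19, cost 5·13·19 = 1235; cumulative 2483
((A ((B C) D)) E): 5×19 by 19×4 → 5×4, cost 5·19·4 = 380; cumulative 2863
Total: 2863 scalar multiplications.

2863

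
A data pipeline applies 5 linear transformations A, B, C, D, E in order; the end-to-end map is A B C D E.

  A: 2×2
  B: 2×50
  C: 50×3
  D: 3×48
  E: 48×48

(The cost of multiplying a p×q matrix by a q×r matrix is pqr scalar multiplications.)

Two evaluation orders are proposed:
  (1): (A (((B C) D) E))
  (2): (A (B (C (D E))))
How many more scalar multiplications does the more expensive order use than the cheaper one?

Order (1) = (A (((B C) D) E)): (B C): 2×50 by 50×3 → 2×3, cost 2·50·3 = 300; ((B C) D): 2×3 by 3×48 → 2×48, cost 2·3·48 = 288; cumulative 588; (((B C) D) E): 2×48 by 48×48 → 2×48, cost 2·48·48 = 4608; cumulative 5196; (A (((B C) D) E)): 2×2 by 2×48 → 2×48, cost 2·2·48 = 192; cumulative 5388. Total 5388.
Order (2) = (A (B (C (D E)))): (D E): 3×48 by 48×48 → 3×48, cost 3·48·48 = 6912; (C (D E)): 50×3 by 3×48 → 50×48, cost 50·3·48 = 7200; cumulative 14112; (B (C (D E))): 2×50 by 50×48 → 2×48, cost 2·50·48 = 4800; cumulative 18912; (A (B (C (D E)))): 2×2 by 2×48 → 2×48, cost 2·2·48 = 192; cumulative 19104. Total 19104.
Difference: |5388 − 19104| = 13716.

13716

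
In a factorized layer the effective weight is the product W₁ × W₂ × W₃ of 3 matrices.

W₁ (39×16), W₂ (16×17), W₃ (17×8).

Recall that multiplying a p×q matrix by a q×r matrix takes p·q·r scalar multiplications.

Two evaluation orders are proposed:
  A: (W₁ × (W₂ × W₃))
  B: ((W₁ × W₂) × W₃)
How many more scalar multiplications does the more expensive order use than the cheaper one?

Order A = (W₁ × (W₂ × W₃)): (W₂ × W₃): 16×17 by 17×8 → 16×8, cost 16·17·8 = 2176; (W₁ × (W₂ × W₃)): 39×16 by 16×8 → 39×8, cost 39·16·8 = 4992; cumulative 7168. Total 7168.
Order B = ((W₁ × W₂) × W₃): (W₁ × W₂): 39×16 by 16×17 → 39×17, cost 39·16·17 = 10608; ((W₁ × W₂) × W₃): 39×17 by 17×8 → 39×8, cost 39·17·8 = 5304; cumulative 15912. Total 15912.
Difference: |7168 − 15912| = 8744.

8744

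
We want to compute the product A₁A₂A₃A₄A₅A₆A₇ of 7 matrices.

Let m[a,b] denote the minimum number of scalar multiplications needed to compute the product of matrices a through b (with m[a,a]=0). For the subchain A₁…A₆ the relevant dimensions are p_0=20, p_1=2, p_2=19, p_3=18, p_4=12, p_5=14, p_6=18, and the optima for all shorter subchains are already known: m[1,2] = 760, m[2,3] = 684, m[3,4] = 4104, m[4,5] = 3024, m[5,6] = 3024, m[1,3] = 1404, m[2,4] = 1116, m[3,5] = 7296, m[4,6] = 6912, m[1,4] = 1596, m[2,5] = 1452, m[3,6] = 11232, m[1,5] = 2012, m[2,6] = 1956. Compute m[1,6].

2676

m[1,6] = min over k∈[1,5] of m[1,k]+m[k+1,6]+p_{0}·p_k·p_{6}.
k=1: 0 + 1956 + 20·2·18 = 2676; k=2: 760 + 11232 + 20·19·18 = 18832; k=3: 1404 + 6912 + 20·18·18 = 14796; k=4: 1596 + 3024 + 20·12·18 = 8940; k=5: 2012 + 0 + 20·14·18 = 7052.
Minimum: 2676 at k=1.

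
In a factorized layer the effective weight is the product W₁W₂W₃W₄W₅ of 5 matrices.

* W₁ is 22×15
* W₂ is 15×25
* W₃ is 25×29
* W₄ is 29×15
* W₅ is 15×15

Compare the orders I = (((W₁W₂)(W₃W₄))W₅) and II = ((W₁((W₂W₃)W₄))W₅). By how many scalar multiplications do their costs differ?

Order I = (((W₁W₂)(W₃W₄))W₅): (W₁W₂): 22×15 by 15×25 → 22×25, cost 22·15·25 = 8250; (W₃W₄): 25×29 by 29×15 → 25×15, cost 25·29·15 = 10875; ((W₁W₂)(W₃W₄)): 22×25 by 25×15 → 22×15, cost 22·25·15 = 8250; cumulative 27375; (((W₁W₂)(W₃W₄))W₅): 22×15 by 15×15 → 22×15, cost 22·15·15 = 4950; cumulative 32325. Total 32325.
Order II = ((W₁((W₂W₃)W₄))W₅): (W₂W₃): 15×25 by 25×29 → 15×29, cost 15·25·29 = 10875; ((W₂W₃)W₄): 15×29 by 29×15 → 15×15, cost 15·29·15 = 6525; cumulative 17400; (W₁((W₂W₃)W₄)): 22×15 by 15×15 → 22×15, cost 22·15·15 = 4950; cumulative 22350; ((W₁((W₂W₃)W₄))W₅): 22×15 by 15×15 → 22×15, cost 22·15·15 = 4950; cumulative 27300. Total 27300.
Difference: |32325 − 27300| = 5025.

5025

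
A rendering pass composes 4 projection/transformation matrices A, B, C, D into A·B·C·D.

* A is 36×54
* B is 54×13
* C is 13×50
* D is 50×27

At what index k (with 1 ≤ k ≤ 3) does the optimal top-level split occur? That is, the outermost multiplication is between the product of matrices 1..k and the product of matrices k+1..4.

2

Adjacent pairs: AB = 36·54·13 = 25272; BC = 54·13·50 = 35100; CD = 13·50·27 = 17550.
Length 3: A..C: k=1: 0+35100+36·54·50=132300; k=2: 25272+0+36·13·50=48672 → min 48672 | B..D: k=2: 0+17550+54·13·27=36504; k=3: 35100+0+54·50·27=108000 → min 36504.
Top-level splits: k=1: (A..A)·(B..D) → 0+36504+36·54·27 = 88992; k=2: (A..B)·(C..D) → 25272+17550+36·13·27 = 55458; k=3: (A..C)·(D..D) → 48672+0+36·50·27 = 97272.
Best split is after B, i.e. k = 2.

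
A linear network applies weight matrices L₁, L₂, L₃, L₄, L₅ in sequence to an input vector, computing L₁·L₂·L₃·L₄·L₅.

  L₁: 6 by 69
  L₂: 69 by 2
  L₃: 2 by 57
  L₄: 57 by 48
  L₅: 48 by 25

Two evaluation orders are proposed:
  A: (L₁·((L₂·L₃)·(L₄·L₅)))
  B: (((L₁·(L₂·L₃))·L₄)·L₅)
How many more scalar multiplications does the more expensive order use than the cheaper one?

129861

Order A = (L₁·((L₂·L₃)·(L₄·L₅))): (L₂·L₃): 69×2 by 2×57 → 69×57, cost 69·2·57 = 7866; (L₄·L₅): 57×48 by 48×25 → 57×25, cost 57·48·25 = 68400; ((L₂·L₃)·(L₄·L₅)): 69×57 by 57×25 → 69×25, cost 69·57·25 = 98325; cumulative 174591; (L₁·((L₂·L₃)·(L₄·L₅))): 6×69 by 69×25 → 6×25, cost 6·69·25 = 10350; cumulative 184941. Total 184941.
Order B = (((L₁·(L₂·L₃))·L₄)·L₅): (L₂·L₃): 69×2 by 2×57 → 69×57, cost 69·2·57 = 7866; (L₁·(L₂·L₃)): 6×69 by 69×57 → 6×57, cost 6·69·57 = 23598; cumulative 31464; ((L₁·(L₂·L₃))·L₄): 6×57 by 57×48 → 6×48, cost 6·57·48 = 16416; cumulative 47880; (((L₁·(L₂·L₃))·L₄)·L₅): 6×48 by 48×25 → 6×25, cost 6·48·25 = 7200; cumulative 55080. Total 55080.
Difference: |184941 − 55080| = 129861.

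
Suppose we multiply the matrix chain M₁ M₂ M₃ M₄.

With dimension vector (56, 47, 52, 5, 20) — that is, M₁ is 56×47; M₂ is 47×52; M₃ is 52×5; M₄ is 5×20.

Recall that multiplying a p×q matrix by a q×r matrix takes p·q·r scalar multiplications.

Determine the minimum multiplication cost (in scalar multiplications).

Adjacent pairs: M₁M₂ = 56·47·52 = 136864; M₂M₃ = 47·52·5 = 12220; M₃M₄ = 52·5·20 = 5200.
Length 3: M₁..M₃: k=1: 0+12220+56·47·5=25380; k=2: 136864+0+56·52·5=151424 → min 25380 | M₂..M₄: k=2: 0+5200+47·52·20=54080; k=3: 12220+0+47·5·20=16920 → min 16920.
Length 4: M₁..M₄: k=1: 0+16920+56·47·20=69560; k=2: 136864+5200+56·52·20=200304; k=3: 25380+0+56·5·20=30980 → min 30980.
Optimal order: ((M₁ (M₂ M₃)) M₄) with cost 30980.

30980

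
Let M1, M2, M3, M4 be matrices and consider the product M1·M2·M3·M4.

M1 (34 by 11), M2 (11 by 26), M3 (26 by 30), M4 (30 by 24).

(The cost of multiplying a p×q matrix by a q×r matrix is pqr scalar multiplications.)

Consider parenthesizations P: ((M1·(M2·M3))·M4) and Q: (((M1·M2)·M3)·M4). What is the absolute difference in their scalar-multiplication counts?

Order P = ((M1·(M2·M3))·M4): (M2·M3): 11×26 by 26×30 → 11×30, cost 11·26·30 = 8580; (M1·(M2·M3)): 34×11 by 11×30 → 34×30, cost 34·11·30 = 11220; cumulative 19800; ((M1·(M2·M3))·M4): 34×30 by 30×24 → 34×24, cost 34·30·24 = 24480; cumulative 44280. Total 44280.
Order Q = (((M1·M2)·M3)·M4): (M1·M2): 34×11 by 11×26 → 34×26, cost 34·11·26 = 9724; ((M1·M2)·M3): 34×26 by 26×30 → 34×30, cost 34·26·30 = 26520; cumulative 36244; (((M1·M2)·M3)·M4): 34×30 by 30×24 → 34×24, cost 34·30·24 = 24480; cumulative 60724. Total 60724.
Difference: |44280 − 60724| = 16444.

16444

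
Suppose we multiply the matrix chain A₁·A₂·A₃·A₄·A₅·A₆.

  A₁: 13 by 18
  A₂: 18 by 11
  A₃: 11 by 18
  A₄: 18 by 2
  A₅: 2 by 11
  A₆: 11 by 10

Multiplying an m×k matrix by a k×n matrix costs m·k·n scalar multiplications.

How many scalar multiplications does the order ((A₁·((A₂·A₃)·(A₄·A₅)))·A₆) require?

11528

(A₂·A₃): 18×11 by 11×18 → 18×18, cost 18·11·18 = 3564
(A₄·A₅): 18×2 by 2×11 → 18×11, cost 18·2·11 = 396
((A₂·A₃)·(A₄·A₅)): 18×18 by 18×11 → 18×11, cost 18·18·11 = 3564; cumulative 7524
(A₁·((A₂·A₃)·(A₄·A₅))): 13×18 by 18×11 → 13×11, cost 13·18·11 = 2574; cumulative 10098
((A₁·((A₂·A₃)·(A₄·A₅)))·A₆): 13×11 by 11×10 → 13×10, cost 13·11·10 = 1430; cumulative 11528
Total: 11528 scalar multiplications.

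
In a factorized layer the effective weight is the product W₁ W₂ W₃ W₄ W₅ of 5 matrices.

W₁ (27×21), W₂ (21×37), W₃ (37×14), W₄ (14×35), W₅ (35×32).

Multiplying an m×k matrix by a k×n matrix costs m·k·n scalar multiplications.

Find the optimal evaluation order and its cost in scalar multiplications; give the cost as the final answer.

46592

Adjacent pairs: W₁W₂ = 27·21·37 = 20979; W₂W₃ = 21·37·14 = 10878; W₃W₄ = 37·14·35 = 18130; W₄W₅ = 14·35·32 = 15680.
Length 3: W₁..W₃: k=1: 0+10878+27·21·14=18816; k=2: 20979+0+27·37·14=34965 → min 18816 | W₂..W₄: k=2: 0+18130+21·37·35=45325; k=3: 10878+0+21·14·35=21168 → min 21168 | W₃..W₅: k=3: 0+15680+37·14·32=32256; k=4: 18130+0+37·35·32=59570 → min 32256.
Length 4: W₁..W₄: k=1: 0+21168+27·21·35=41013; k=2: 20979+18130+27·37·35=74074; k=3: 18816+0+27·14·35=32046 → min 32046 | W₂..W₅: k=2: 0+32256+21·37·32=57120; k=3: 10878+15680+21·14·32=35966; k=4: 21168+0+21·35·32=44688 → min 35966.
Length 5: W₁..W₅: k=1: 0+35966+27·21·32=54110; k=2: 20979+32256+27·37·32=85203; k=3: 18816+15680+27·14·32=46592; k=4: 32046+0+27·35·32=62286 → min 46592.
Optimal parenthesization: ((W₁ (W₂ W₃)) (W₄ W₅)) with cost 46592.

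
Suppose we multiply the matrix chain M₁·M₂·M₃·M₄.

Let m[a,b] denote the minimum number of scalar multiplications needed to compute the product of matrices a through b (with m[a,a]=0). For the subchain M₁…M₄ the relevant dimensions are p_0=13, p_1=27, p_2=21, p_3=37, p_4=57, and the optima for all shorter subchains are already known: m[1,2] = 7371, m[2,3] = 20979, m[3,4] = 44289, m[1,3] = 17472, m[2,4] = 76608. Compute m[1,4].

m[1,4] = min over k∈[1,3] of m[1,k]+m[k+1,4]+p_{0}·p_k·p_{4}.
k=1: 0 + 76608 + 13·27·57 = 96615; k=2: 7371 + 44289 + 13·21·57 = 67221; k=3: 17472 + 0 + 13·37·57 = 44889.
Minimum: 44889 at k=3.

44889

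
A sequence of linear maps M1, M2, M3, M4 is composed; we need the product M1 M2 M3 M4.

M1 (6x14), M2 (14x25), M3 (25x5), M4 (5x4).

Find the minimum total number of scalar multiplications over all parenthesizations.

Adjacent pairs: M1M2 = 6·14·25 = 2100; M2M3 = 14·25·5 = 1750; M3M4 = 25·5·4 = 500.
Length 3: M1..M3: k=1: 0+1750+6·14·5=2170; k=2: 2100+0+6·25·5=2850 → min 2170 | M2..M4: k=2: 0+500+14·25·4=1900; k=3: 1750+0+14·5·4=2030 → min 1900.
Length 4: M1..M4: k=1: 0+1900+6·14·4=2236; k=2: 2100+500+6·25·4=3200; k=3: 2170+0+6·5·4=2290 → min 2236.
Optimal order: (M1 (M2 (M3 M4))) with cost 2236.

2236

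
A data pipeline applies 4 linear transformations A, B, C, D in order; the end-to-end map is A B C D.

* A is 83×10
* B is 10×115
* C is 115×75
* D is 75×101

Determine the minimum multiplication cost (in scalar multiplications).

245830

Adjacent pairs: AB = 83·10·115 = 95450; BC = 10·115·75 = 86250; CD = 115·75·101 = 871125.
Length 3: A..C: k=1: 0+86250+83·10·75=148500; k=2: 95450+0+83·115·75=811325 → min 148500 | B..D: k=2: 0+871125+10·115·101=987275; k=3: 86250+0+10·75·101=162000 → min 162000.
Length 4: A..D: k=1: 0+162000+83·10·101=245830; k=2: 95450+871125+83·115·101=1930620; k=3: 148500+0+83·75·101=777225 → min 245830.
Optimal order: (A ((B C) D)) with cost 245830.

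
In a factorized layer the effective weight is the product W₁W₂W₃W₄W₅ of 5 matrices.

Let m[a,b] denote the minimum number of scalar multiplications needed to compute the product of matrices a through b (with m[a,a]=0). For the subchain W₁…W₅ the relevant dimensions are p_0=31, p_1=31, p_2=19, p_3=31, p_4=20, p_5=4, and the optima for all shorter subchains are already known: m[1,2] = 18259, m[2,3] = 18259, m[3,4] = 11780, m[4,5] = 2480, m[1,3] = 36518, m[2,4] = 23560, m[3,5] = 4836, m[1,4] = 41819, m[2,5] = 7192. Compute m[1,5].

m[1,5] = min over k∈[1,4] of m[1,k]+m[k+1,5]+p_{0}·p_k·p_{5}.
k=1: 0 + 7192 + 31·31·4 = 11036; k=2: 18259 + 4836 + 31·19·4 = 25451; k=3: 36518 + 2480 + 31·31·4 = 42842; k=4: 41819 + 0 + 31·20·4 = 44299.
Minimum: 11036 at k=1.

11036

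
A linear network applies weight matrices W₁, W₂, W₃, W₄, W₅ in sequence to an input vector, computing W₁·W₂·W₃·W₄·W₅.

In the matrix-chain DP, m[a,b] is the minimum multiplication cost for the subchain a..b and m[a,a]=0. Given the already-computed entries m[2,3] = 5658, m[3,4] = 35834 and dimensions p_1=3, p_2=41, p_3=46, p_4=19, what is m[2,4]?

m[2,4] = min over k∈[2,3] of m[2,k]+m[k+1,4]+p_{1}·p_k·p_{4}.
k=2: 0 + 35834 + 3·41·19 = 38171; k=3: 5658 + 0 + 3·46·19 = 8280.
Minimum: 8280 at k=3.

8280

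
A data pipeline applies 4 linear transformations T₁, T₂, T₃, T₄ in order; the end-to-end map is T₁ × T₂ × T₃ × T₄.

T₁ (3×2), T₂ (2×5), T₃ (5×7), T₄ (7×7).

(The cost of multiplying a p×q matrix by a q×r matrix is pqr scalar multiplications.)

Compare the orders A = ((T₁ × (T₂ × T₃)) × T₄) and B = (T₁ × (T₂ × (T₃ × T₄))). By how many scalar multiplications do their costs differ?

Order A = ((T₁ × (T₂ × T₃)) × T₄): (T₂ × T₃): 2×5 by 5×7 → 2×7, cost 2·5·7 = 70; (T₁ × (T₂ × T₃)): 3×2 by 2×7 → 3×7, cost 3·2·7 = 42; cumulative 112; ((T₁ × (T₂ × T₃)) × T₄): 3×7 by 7×7 → 3×7, cost 3·7·7 = 147; cumulative 259. Total 259.
Order B = (T₁ × (T₂ × (T₃ × T₄))): (T₃ × T₄): 5×7 by 7×7 → 5×7, cost 5·7·7 = 245; (T₂ × (T₃ × T₄)): 2×5 by 5×7 → 2×7, cost 2·5·7 = 70; cumulative 315; (T₁ × (T₂ × (T₃ × T₄))): 3×2 by 2×7 → 3×7, cost 3·2·7 = 42; cumulative 357. Total 357.
Difference: |259 − 357| = 98.

98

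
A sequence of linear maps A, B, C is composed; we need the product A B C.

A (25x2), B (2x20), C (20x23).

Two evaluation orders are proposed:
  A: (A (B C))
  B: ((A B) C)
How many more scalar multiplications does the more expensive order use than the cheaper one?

Order A = (A (B C)): (B C): 2×20 by 20×23 → 2×23, cost 2·20·23 = 920; (A (B C)): 25×2 by 2×23 → 25×23, cost 25·2·23 = 1150; cumulative 2070. Total 2070.
Order B = ((A B) C): (A B): 25×2 by 2×20 → 25×20, cost 25·2·20 = 1000; ((A B) C): 25×20 by 20×23 → 25×23, cost 25·20·23 = 11500; cumulative 12500. Total 12500.
Difference: |2070 − 12500| = 10430.

10430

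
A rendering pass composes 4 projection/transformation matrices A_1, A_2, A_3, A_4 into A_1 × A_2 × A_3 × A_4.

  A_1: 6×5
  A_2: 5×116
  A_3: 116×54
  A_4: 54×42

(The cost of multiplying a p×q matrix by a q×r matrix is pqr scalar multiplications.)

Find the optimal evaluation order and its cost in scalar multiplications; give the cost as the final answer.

Adjacent pairs: A_1A_2 = 6·5·116 = 3480; A_2A_3 = 5·116·54 = 31320; A_3A_4 = 116·54·42 = 263088.
Length 3: A_1..A_3: k=1: 0+31320+6·5·54=32940; k=2: 3480+0+6·116·54=41064 → min 32940 | A_2..A_4: k=2: 0+263088+5·116·42=287448; k=3: 31320+0+5·54·42=42660 → min 42660.
Length 4: A_1..A_4: k=1: 0+42660+6·5·42=43920; k=2: 3480+263088+6·116·42=295800; k=3: 32940+0+6·54·42=46548 → min 43920.
Optimal parenthesization: (A_1 × ((A_2 × A_3) × A_4)) with cost 43920.

43920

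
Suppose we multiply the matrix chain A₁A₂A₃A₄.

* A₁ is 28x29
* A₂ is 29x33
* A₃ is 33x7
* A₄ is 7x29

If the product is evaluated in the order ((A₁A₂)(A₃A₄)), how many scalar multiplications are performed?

60291

(A₁A₂): 28×29 by 29×33 → 28×33, cost 28·29·33 = 26796
(A₃A₄): 33×7 by 7×29 → 33×29, cost 33·7·29 = 6699
((A₁A₂)(A₃A₄)): 28×33 by 33×29 → 28×29, cost 28·33·29 = 26796; cumulative 60291
Total: 60291 scalar multiplications.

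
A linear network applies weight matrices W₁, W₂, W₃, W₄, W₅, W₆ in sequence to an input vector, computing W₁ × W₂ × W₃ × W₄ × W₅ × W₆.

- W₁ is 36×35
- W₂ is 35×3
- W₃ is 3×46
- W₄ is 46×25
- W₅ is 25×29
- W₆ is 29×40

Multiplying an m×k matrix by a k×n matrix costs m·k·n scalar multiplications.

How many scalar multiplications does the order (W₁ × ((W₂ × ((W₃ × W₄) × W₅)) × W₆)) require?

99670

(W₃ × W₄): 3×46 by 46×25 → 3×25, cost 3·46·25 = 3450
((W₃ × W₄) × W₅): 3×25 by 25×29 → 3×29, cost 3·25·29 = 2175; cumulative 5625
(W₂ × ((W₃ × W₄) × W₅)): 35×3 by 3×29 → 35×29, cost 35·3·29 = 3045; cumulative 8670
((W₂ × ((W₃ × W₄) × W₅)) × W₆): 35×29 by 29×40 → 35×40, cost 35·29·40 = 40600; cumulative 49270
(W₁ × ((W₂ × ((W₃ × W₄) × W₅)) × W₆)): 36×35 by 35×40 → 36×40, cost 36·35·40 = 50400; cumulative 99670
Total: 99670 scalar multiplications.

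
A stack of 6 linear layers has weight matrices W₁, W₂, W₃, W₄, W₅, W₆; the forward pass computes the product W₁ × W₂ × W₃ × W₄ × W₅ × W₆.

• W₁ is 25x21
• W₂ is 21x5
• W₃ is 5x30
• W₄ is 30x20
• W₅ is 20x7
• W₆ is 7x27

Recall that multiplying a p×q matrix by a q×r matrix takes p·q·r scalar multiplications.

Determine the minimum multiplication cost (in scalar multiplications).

10645

Adjacent pairs: W₁W₂ = 25·21·5 = 2625; W₂W₃ = 21·5·30 = 3150; W₃W₄ = 5·30·20 = 3000; W₄W₅ = 30·20·7 = 4200; W₅W₆ = 20·7·27 = 3780.
Length 3: W₁..W₃: k=1: 0+3150+25·21·30=18900; k=2: 2625+0+25·5·30=6375 → min 6375 | W₂..W₄: k=2: 0+3000+21·5·20=5100; k=3: 3150+0+21·30·20=15750 → min 5100 | W₃..W₅: k=3: 0+4200+5·30·7=5250; k=4: 3000+0+5·20·7=3700 → min 3700 | W₄..W₆: k=4: 0+3780+30·20·27=19980; k=5: 4200+0+30·7·27=9870 → min 9870.
Length 4: W₁..W₄: k=1: 0+5100+25·21·20=15600; k=2: 2625+3000+25·5·20=8125; k=3: 6375+0+25·30·20=21375 → min 8125 | W₂..W₅: k=2: 0+3700+21·5·7=4435; k=3: 3150+4200+21·30·7=11760; k=4: 5100+0+21·20·7=8040 → min 4435 | W₃..W₆: k=3: 0+9870+5·30·27=13920; k=4: 3000+3780+5·20·27=9480; k=5: 3700+0+5·7·27=4645 → min 4645.
Length 5: W₁..W₅: k=1: 0+4435+25·21·7=8110; k=2: 2625+3700+25·5·7=7200; k=3: 6375+4200+25·30·7=15825; k=4: 8125+0+25·20·7=11625 → min 7200 | W₂..W₆: k=2: 0+4645+21·5·27=7480; k=3: 3150+9870+21·30·27=30030; k=4: 5100+3780+21·20·27=20220; k=5: 4435+0+21·7·27=8404 → min 7480.
Length 6: W₁..W₆: k=1: 0+7480+25·21·27=21655; k=2: 2625+4645+25·5·27=10645; k=3: 6375+9870+25·30·27=36495; k=4: 8125+3780+25·20·27=25405; k=5: 7200+0+25·7·27=11925 → min 10645.
Optimal order: ((W₁ × W₂) × (((W₃ × W₄) × W₅) × W₆)) with cost 10645.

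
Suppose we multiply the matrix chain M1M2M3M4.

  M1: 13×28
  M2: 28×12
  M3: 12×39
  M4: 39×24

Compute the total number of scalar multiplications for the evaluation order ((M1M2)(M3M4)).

(M1M2): 13×28 by 28×12 → 13×12, cost 13·28·12 = 4368
(M3M4): 12×39 by 39×24 → 12×24, cost 12·39·24 = 11232
((M1M2)(M3M4)): 13×12 by 12×24 → 13×24, cost 13·12·24 = 3744; cumulative 19344
Total: 19344 scalar multiplications.

19344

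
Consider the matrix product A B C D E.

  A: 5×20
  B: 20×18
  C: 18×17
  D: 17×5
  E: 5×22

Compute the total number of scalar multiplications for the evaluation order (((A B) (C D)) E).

(A B): 5×20 by 20×18 → 5×18, cost 5·20·18 = 1800
(C D): 18×17 by 17×5 → 18×5, cost 18·17·5 = 1530
((A B) (C D)): 5×18 by 18×5 → 5×5, cost 5·18·5 = 450; cumulative 3780
(((A B) (C D)) E): 5×5 by 5×22 → 5×22, cost 5·5·22 = 550; cumulative 4330
Total: 4330 scalar multiplications.

4330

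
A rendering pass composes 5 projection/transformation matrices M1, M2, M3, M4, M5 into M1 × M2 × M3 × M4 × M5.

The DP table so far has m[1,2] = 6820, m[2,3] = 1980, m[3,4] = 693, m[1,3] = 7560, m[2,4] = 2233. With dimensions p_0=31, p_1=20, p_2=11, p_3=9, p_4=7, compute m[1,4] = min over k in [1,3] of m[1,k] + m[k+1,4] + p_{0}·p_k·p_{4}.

6573

m[1,4] = min over k∈[1,3] of m[1,k]+m[k+1,4]+p_{0}·p_k·p_{4}.
k=1: 0 + 2233 + 31·20·7 = 6573; k=2: 6820 + 693 + 31·11·7 = 9900; k=3: 7560 + 0 + 31·9·7 = 9513.
Minimum: 6573 at k=1.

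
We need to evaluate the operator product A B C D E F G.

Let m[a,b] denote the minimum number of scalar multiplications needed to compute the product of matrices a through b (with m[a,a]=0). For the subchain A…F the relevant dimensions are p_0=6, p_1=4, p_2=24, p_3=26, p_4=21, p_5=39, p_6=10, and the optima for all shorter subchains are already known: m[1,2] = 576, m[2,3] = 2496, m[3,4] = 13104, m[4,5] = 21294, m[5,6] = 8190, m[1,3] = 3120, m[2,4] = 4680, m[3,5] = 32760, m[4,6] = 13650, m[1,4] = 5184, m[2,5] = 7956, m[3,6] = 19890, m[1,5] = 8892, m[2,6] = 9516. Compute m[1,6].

m[1,6] = min over k∈[1,5] of m[1,k]+m[k+1,6]+p_{0}·p_k·p_{6}.
k=1: 0 + 9516 + 6·4·10 = 9756; k=2: 576 + 19890 + 6·24·10 = 21906; k=3: 3120 + 13650 + 6·26·10 = 18330; k=4: 5184 + 8190 + 6·21·10 = 14634; k=5: 8892 + 0 + 6·39·10 = 11232.
Minimum: 9756 at k=1.

9756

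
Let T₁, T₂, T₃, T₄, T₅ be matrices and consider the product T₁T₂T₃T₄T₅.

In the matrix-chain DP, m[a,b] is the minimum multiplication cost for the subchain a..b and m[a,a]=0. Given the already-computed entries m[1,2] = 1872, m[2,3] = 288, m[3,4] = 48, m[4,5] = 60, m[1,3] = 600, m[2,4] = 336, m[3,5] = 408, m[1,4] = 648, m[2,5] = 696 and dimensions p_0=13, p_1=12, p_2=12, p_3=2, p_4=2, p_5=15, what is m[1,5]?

m[1,5] = min over k∈[1,4] of m[1,k]+m[k+1,5]+p_{0}·p_k·p_{5}.
k=1: 0 + 696 + 13·12·15 = 3036; k=2: 1872 + 408 + 13·12·15 = 4620; k=3: 600 + 60 + 13·2·15 = 1050; k=4: 648 + 0 + 13·2·15 = 1038.
Minimum: 1038 at k=4.

1038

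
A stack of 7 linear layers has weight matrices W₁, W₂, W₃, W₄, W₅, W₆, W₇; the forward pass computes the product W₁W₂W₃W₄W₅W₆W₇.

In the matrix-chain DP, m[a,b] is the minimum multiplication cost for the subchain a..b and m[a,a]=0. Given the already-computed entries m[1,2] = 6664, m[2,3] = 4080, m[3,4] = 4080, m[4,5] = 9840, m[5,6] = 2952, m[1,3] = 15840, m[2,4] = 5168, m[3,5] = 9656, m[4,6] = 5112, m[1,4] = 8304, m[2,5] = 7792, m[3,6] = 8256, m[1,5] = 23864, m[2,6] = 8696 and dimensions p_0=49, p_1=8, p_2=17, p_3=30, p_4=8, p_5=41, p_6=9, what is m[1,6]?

12224

m[1,6] = min over k∈[1,5] of m[1,k]+m[k+1,6]+p_{0}·p_k·p_{6}.
k=1: 0 + 8696 + 49·8·9 = 12224; k=2: 6664 + 8256 + 49·17·9 = 22417; k=3: 15840 + 5112 + 49·30·9 = 34182; k=4: 8304 + 2952 + 49·8·9 = 14784; k=5: 23864 + 0 + 49·41·9 = 41945.
Minimum: 12224 at k=1.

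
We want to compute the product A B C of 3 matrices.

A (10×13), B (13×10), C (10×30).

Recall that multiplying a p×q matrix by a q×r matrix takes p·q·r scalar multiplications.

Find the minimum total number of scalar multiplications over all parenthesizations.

4300

Order (A (B C)): (B C): 13×10 by 10×30 → 13×30, cost 13·10·30 = 3900; (A (B C)): 10×13 by 13×30 → 10×30, cost 10·13·30 = 3900; cumulative 7800. Total 7800.
Order ((A B) C): (A B): 10×13 by 13×10 → 10×10, cost 10·13·10 = 1300; ((A B) C): 10×10 by 10×30 → 10×30, cost 10·10·30 = 3000; cumulative 4300. Total 4300.
Minimum: 4300.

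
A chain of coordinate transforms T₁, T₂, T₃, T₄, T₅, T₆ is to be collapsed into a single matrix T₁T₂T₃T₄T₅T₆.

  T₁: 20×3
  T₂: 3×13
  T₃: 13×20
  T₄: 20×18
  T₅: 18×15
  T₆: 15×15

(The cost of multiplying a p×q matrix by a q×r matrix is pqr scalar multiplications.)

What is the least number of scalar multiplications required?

4245

Adjacent pairs: T₁T₂ = 20·3·13 = 780; T₂T₃ = 3·13·20 = 780; T₃T₄ = 13·20·18 = 4680; T₄T₅ = 20·18·15 = 5400; T₅T₆ = 18·15·15 = 4050.
Length 3: T₁..T₃: k=1: 0+780+20·3·20=1980; k=2: 780+0+20·13·20=5980 → min 1980 | T₂..T₄: k=2: 0+4680+3·13·18=5382; k=3: 780+0+3·20·18=1860 → min 1860 | T₃..T₅: k=3: 0+5400+13·20·15=9300; k=4: 4680+0+13·18·15=8190 → min 8190 | T₄..T₆: k=4: 0+4050+20·18·15=9450; k=5: 5400+0+20·15·15=9900 → min 9450.
Length 4: T₁..T₄: k=1: 0+1860+20·3·18=2940; k=2: 780+4680+20·13·18=10140; k=3: 1980+0+20·20·18=9180 → min 2940 | T₂..T₅: k=2: 0+8190+3·13·15=8775; k=3: 780+5400+3·20·15=7080; k=4: 1860+0+3·18·15=2670 → min 2670 | T₃..T₆: k=3: 0+9450+13·20·15=13350; k=4: 4680+4050+13·18·15=12240; k=5: 8190+0+13·15·15=11115 → min 11115.
Length 5: T₁..T₅: k=1: 0+2670+20·3·15=3570; k=2: 780+8190+20·13·15=12870; k=3: 1980+5400+20·20·15=13380; k=4: 2940+0+20·18·15=8340 → min 3570 | T₂..T₆: k=2: 0+11115+3·13·15=11700; k=3: 780+9450+3·20·15=11130; k=4: 1860+4050+3·18·15=6720; k=5: 2670+0+3·15·15=3345 → min 3345.
Length 6: T₁..T₆: k=1: 0+3345+20·3·15=4245; k=2: 780+11115+20·13·15=15795; k=3: 1980+9450+20·20·15=17430; k=4: 2940+4050+20·18·15=12390; k=5: 3570+0+20·15·15=8070 → min 4245.
Optimal order: (T₁((((T₂T₃)T₄)T₅)T₆)) with cost 4245.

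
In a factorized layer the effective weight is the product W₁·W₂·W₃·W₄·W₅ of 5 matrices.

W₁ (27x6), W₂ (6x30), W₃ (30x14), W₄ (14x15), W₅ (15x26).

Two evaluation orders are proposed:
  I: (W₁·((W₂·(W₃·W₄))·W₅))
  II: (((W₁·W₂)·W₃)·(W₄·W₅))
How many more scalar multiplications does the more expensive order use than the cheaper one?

15936

Order I = (W₁·((W₂·(W₃·W₄))·W₅)): (W₃·W₄): 30×14 by 14×15 → 30×15, cost 30·14·15 = 6300; (W₂·(W₃·W₄)): 6×30 by 30×15 → 6×15, cost 6·30·15 = 2700; cumulative 9000; ((W₂·(W₃·W₄))·W₅): 6×15 by 15×26 → 6×26, cost 6·15·26 = 2340; cumulative 11340; (W₁·((W₂·(W₃·W₄))·W₅)): 27×6 by 6×26 → 27×26, cost 27·6·26 = 4212; cumulative 15552. Total 15552.
Order II = (((W₁·W₂)·W₃)·(W₄·W₅)): (W₁·W₂): 27×6 by 6×30 → 27×30, cost 27·6·30 = 4860; ((W₁·W₂)·W₃): 27×30 by 30×14 → 27×14, cost 27·30·14 = 11340; cumulative 16200; (W₄·W₅): 14×15 by 15×26 → 14×26, cost 14·15·26 = 5460; (((W₁·W₂)·W₃)·(W₄·W₅)): 27×14 by 14×26 → 27×26, cost 27·14·26 = 9828; cumulative 31488. Total 31488.
Difference: |15552 − 31488| = 15936.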